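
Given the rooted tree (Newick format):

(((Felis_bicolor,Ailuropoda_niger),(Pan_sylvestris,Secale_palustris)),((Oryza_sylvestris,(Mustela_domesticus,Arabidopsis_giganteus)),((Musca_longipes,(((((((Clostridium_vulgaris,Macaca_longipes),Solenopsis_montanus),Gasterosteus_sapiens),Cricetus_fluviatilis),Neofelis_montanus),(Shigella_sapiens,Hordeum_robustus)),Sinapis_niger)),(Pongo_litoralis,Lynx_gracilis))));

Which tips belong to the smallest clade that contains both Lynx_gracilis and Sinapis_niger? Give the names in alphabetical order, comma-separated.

Clostridium_vulgaris, Cricetus_fluviatilis, Gasterosteus_sapiens, Hordeum_robustus, Lynx_gracilis, Macaca_longipes, Musca_longipes, Neofelis_montanus, Pongo_litoralis, Shigella_sapiens, Sinapis_niger, Solenopsis_montanus

Tracing Lynx_gracilis: it sits inside (Pongo_litoralis,Lynx_gracilis).
Tracing Sinapis_niger: it sits inside (((((((Clostridium_vulgaris,Macaca_longipes),Solenopsis_montanus),Gasterosteus_sapiens),Cricetus_fluviatilis),Neofelis_montanus),(Shigella_sapiens,Hordeum_robustus)),Sinapis_niger).
The smallest clade enclosing both is ((Musca_longipes,(((((((Clostridium_vulgaris,Macaca_longipes),Solenopsis_montanus),Gasterosteus_sapiens),Cricetus_fluviatilis),Neofelis_montanus),(Shigella_sapiens,Hordeum_robustus)),Sinapis_niger)),(Pongo_litoralis,Lynx_gracilis)); the answer is its 12 terminal taxa in alphabetical order.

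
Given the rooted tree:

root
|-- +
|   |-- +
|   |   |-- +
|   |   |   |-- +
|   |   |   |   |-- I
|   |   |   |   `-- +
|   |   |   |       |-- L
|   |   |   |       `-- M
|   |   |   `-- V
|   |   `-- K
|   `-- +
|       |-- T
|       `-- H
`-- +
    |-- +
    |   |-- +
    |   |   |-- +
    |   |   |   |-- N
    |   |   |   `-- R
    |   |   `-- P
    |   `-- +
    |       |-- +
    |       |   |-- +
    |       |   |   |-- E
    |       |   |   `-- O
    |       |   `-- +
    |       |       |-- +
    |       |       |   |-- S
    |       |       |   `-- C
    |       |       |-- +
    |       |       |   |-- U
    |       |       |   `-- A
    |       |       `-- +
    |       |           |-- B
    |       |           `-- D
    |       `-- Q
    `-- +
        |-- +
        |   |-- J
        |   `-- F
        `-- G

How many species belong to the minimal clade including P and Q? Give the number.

The MRCA of P and Q is the node subtending (((N,R),P),(((E,O),((S,C),(U,A),(B,D))),Q)).
That clade contains 12 terminal taxa: A, B, C, D, E, N, O, P, Q, R, S, U.

12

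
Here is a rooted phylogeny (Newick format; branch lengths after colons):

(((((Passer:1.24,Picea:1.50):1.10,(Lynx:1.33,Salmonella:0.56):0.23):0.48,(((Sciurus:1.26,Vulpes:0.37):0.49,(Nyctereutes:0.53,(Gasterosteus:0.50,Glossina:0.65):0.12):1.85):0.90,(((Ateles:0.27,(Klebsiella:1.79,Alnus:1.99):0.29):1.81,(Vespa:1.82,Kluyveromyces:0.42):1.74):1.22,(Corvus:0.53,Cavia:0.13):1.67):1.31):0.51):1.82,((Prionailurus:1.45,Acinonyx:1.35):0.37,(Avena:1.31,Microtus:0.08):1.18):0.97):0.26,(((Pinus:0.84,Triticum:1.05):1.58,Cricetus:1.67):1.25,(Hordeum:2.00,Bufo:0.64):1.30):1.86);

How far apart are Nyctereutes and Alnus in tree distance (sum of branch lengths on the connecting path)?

The path runs Nyctereutes → … → MRCA → … → Alnus; the MRCA is the node subtending (((Sciurus,Vulpes),(Nyctereutes,(Gasterosteus,Glossina))),(((Ateles,(Klebsiella,Alnus)),(Vespa,Kluyveromyces)),(Corvus,Cavia))).
Branch lengths along that path: 0.53 + 1.85 + 0.90 + 1.31 + 1.22 + 1.81 + 0.29 + 1.99 = 9.90.

9.90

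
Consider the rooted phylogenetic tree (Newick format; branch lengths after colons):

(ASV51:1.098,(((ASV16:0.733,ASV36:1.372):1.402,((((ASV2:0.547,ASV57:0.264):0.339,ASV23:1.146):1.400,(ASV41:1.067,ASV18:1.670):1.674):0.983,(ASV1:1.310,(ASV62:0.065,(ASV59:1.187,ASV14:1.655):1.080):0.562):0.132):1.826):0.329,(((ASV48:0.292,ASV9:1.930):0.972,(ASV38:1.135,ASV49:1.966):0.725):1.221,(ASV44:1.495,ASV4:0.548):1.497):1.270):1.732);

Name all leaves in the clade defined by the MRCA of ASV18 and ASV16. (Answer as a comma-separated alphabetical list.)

ASV1, ASV14, ASV16, ASV18, ASV2, ASV23, ASV36, ASV41, ASV57, ASV59, ASV62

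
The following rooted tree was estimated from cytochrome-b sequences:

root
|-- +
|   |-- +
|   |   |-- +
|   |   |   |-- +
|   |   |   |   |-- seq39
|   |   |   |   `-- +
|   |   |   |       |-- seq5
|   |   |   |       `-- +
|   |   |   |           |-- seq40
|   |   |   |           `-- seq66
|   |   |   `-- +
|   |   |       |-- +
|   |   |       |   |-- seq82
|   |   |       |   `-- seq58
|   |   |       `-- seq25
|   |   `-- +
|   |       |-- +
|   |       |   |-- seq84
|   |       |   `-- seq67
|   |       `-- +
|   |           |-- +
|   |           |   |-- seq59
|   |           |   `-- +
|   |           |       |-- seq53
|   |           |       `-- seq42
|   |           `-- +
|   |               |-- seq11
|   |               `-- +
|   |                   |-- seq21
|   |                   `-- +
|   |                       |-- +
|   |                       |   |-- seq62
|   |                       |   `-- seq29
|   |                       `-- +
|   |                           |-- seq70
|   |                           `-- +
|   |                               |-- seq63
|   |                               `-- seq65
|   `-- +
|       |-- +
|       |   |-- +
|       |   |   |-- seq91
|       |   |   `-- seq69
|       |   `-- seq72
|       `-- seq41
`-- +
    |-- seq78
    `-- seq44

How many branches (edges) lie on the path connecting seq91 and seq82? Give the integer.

9

The MRCA of seq91 and seq82 is the node subtending ((((seq39,(seq5,(seq40,seq66))),((seq82,seq58),seq25)),((seq84,seq67),((seq59,(seq53,seq42)),(seq11,(seq21,((seq62,seq29),(seq70,(seq63,seq65)))))))),(((seq91,seq69),seq72),seq41)).
From seq91 up to that node: 4 branches. From seq82 up to the same node: 5 branches. Total: 4 + 5 = 9.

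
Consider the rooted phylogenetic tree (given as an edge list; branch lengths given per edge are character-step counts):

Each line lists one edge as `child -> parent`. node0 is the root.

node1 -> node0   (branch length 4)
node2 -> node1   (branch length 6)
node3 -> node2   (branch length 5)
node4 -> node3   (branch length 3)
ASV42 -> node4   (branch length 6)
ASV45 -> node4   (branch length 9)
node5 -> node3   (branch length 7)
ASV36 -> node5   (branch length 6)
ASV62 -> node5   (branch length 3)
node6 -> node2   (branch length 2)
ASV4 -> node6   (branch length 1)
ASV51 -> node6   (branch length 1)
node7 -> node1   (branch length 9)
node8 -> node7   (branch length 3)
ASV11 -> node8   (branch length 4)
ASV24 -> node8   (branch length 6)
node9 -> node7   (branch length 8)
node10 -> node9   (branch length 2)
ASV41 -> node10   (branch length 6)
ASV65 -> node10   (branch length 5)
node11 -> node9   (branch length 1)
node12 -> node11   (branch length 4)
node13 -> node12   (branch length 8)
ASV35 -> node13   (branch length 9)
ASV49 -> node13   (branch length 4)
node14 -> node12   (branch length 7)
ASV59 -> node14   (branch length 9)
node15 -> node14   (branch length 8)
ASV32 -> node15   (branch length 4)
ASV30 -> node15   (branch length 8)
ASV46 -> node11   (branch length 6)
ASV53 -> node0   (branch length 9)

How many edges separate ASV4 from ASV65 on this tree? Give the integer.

7

The MRCA of ASV4 and ASV65 is the node subtending ((((ASV42,ASV45),(ASV36,ASV62)),(ASV4,ASV51)),((ASV11,ASV24),((ASV41,ASV65),(((ASV35,ASV49),(ASV59,(ASV32,ASV30))),ASV46)))).
From ASV4 up to that node: 3 branches. From ASV65 up to the same node: 4 branches. Total: 3 + 4 = 7.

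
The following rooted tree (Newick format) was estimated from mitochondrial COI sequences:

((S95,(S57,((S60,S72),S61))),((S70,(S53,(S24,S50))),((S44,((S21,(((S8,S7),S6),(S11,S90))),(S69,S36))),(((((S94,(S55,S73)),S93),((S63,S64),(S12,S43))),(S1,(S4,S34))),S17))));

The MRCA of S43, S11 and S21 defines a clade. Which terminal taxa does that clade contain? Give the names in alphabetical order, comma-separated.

S1, S11, S12, S17, S21, S34, S36, S4, S43, S44, S55, S6, S63, S64, S69, S7, S73, S8, S90, S93, S94

Tracing S43: it sits inside (S12,S43).
Tracing S11: it sits inside (S11,S90).
Tracing S21: it sits inside (S21,(((S8,S7),S6),(S11,S90))).
The smallest clade enclosing all 3 is ((S44,((S21,(((S8,S7),S6),(S11,S90))),(S69,S36))),(((((S94,(S55,S73)),S93),((S63,S64),(S12,S43))),(S1,(S4,S34))),S17)); the answer is its 21 terminal taxa in alphabetical order.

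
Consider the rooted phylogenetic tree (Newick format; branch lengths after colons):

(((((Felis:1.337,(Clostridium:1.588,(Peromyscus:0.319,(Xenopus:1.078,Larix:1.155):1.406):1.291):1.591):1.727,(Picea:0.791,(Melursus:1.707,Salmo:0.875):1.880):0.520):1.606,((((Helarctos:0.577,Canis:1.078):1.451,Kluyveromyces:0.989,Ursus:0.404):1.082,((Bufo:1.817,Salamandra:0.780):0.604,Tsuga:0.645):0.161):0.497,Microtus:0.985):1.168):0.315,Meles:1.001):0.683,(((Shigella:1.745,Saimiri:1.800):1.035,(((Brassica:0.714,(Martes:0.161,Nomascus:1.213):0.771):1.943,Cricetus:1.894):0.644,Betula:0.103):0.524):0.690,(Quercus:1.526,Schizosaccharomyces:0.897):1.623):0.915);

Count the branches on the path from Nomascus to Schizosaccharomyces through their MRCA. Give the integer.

8

The MRCA of Nomascus and Schizosaccharomyces is the node subtending (((Shigella,Saimiri),(((Brassica,(Martes,Nomascus)),Cricetus),Betula)),(Quercus,Schizosaccharomyces)).
From Nomascus up to that node: 6 branches. From Schizosaccharomyces up to the same node: 2 branches. Total: 6 + 2 = 8.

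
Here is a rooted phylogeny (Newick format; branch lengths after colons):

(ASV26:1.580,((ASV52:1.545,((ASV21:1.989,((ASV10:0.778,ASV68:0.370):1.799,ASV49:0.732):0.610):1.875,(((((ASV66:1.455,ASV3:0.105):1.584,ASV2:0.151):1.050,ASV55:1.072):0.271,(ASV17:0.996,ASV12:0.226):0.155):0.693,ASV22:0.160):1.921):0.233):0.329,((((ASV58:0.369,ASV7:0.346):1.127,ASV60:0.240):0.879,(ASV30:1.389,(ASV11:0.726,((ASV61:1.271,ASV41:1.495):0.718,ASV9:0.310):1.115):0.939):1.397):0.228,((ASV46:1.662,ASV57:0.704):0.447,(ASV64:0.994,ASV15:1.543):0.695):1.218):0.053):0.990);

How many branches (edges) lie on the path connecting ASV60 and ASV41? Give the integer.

7

The MRCA of ASV60 and ASV41 is the node subtending (((ASV58,ASV7),ASV60),(ASV30,(ASV11,((ASV61,ASV41),ASV9)))).
From ASV60 up to that node: 2 branches. From ASV41 up to the same node: 5 branches. Total: 2 + 5 = 7.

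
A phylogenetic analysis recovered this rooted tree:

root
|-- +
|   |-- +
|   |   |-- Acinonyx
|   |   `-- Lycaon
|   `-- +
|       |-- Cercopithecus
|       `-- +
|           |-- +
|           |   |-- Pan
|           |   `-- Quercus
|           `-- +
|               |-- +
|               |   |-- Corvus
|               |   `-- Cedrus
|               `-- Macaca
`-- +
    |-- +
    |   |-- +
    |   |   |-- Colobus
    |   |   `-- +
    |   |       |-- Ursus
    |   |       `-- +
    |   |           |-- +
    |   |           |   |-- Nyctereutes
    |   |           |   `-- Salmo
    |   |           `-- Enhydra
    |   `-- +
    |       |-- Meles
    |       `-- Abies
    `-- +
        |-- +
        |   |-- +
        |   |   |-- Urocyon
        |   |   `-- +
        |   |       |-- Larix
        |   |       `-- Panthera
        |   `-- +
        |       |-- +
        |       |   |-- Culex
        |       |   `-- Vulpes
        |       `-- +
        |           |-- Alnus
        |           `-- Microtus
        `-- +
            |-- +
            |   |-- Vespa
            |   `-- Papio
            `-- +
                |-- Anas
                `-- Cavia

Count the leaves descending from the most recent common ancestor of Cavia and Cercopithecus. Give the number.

26

The MRCA of Cavia and Cercopithecus is the root, so the clade is the entire tree.
That clade contains 26 terminal taxa: Abies, Acinonyx, Alnus, Anas, Cavia, Cedrus, Cercopithecus, Colobus, Corvus, Culex, Enhydra, Larix, Lycaon, Macaca, Meles, Microtus, Nyctereutes, Pan, Panthera, Papio, Quercus, Salmo, Urocyon, Ursus, Vespa, Vulpes.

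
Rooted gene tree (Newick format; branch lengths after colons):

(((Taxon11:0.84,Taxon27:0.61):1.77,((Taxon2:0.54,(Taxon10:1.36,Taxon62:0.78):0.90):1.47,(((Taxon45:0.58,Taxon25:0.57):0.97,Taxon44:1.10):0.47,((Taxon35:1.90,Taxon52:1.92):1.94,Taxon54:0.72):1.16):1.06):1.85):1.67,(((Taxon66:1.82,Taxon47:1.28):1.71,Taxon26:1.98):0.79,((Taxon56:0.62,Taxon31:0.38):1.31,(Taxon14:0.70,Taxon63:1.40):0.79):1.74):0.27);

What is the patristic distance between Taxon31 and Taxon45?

The path runs Taxon31 → … → MRCA → … → Taxon45; the MRCA is the root of the tree.
Branch lengths along that path: 0.38 + 1.31 + 1.74 + 0.27 + 1.67 + 1.85 + 1.06 + 0.47 + 0.97 + 0.58 = 10.30.

10.30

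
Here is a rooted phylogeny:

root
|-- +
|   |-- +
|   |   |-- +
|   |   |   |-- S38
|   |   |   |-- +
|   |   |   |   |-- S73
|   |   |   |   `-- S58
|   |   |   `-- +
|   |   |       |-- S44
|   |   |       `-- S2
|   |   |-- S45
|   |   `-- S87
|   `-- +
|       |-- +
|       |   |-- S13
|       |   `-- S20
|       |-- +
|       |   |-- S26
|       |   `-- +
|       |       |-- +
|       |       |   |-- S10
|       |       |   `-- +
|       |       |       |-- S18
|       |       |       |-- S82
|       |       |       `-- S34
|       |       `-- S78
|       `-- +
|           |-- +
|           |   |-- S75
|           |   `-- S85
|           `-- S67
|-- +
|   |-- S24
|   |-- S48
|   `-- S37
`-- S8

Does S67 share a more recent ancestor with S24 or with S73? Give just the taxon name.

The MRCA of S67 and S73 subtends (((S38,(S73,S58),(S44,S2)),S45,S87),((S13,S20),(S26,((S10,(S18,S82,S34)),S78)),((S75,S85),S67))) (18 taxa).
The MRCA of S67 and S24 is the root, subtending the entire tree (22 taxa).
The first is nested inside the second, so S67 shares a more recent common ancestor with S73.

S73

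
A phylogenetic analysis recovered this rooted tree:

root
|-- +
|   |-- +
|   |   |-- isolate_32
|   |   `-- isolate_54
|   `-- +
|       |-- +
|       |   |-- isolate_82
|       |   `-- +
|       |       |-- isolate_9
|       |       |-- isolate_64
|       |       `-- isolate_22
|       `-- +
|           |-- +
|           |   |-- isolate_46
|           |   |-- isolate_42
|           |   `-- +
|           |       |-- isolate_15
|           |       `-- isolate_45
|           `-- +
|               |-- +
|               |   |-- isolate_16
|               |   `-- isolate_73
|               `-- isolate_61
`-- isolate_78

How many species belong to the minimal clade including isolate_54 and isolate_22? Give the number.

13

The MRCA of isolate_54 and isolate_22 is the node subtending ((isolate_32,isolate_54),((isolate_82,(isolate_9,isolate_64,isolate_22)),((isolate_46,isolate_42,(isolate_15,isolate_45)),((isolate_16,isolate_73),isolate_61)))).
That clade contains 13 terminal taxa: isolate_15, isolate_16, isolate_22, isolate_32, isolate_42, isolate_45, isolate_46, isolate_54, isolate_61, isolate_64, isolate_73, isolate_82, isolate_9.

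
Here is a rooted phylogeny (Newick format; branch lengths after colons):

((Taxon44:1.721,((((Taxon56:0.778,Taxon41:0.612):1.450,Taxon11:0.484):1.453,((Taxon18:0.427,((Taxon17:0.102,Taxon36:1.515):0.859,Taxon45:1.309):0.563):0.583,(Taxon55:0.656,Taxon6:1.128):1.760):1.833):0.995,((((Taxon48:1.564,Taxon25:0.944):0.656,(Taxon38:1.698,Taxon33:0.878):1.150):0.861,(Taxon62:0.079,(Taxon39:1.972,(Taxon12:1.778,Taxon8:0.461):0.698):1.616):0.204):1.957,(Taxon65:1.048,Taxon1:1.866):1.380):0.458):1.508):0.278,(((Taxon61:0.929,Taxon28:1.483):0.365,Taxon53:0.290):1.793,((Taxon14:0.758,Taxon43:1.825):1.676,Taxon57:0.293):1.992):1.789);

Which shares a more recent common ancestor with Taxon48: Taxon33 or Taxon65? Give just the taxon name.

Taxon33

The MRCA of Taxon48 and Taxon33 subtends ((Taxon48,Taxon25),(Taxon38,Taxon33)) (4 taxa).
The MRCA of Taxon48 and Taxon65 subtends ((((Taxon48,Taxon25),(Taxon38,Taxon33)),(Taxon62,(Taxon39,(Taxon12,Taxon8)))),(Taxon65,Taxon1)) (10 taxa).
The first is nested inside the second, so Taxon48 shares a more recent common ancestor with Taxon33.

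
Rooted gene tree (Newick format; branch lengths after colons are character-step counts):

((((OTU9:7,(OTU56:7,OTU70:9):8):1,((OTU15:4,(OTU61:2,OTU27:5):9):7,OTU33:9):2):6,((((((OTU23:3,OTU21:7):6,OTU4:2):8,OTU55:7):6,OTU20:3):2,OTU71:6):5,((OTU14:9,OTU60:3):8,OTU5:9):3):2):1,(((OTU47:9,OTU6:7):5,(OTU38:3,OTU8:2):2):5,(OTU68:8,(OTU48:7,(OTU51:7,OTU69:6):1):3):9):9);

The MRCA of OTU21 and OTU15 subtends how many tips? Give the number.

16

The MRCA of OTU21 and OTU15 is the node subtending (((OTU9,(OTU56,OTU70)),((OTU15,(OTU61,OTU27)),OTU33)),((((((OTU23,OTU21),OTU4),OTU55),OTU20),OTU71),((OTU14,OTU60),OTU5))).
That clade contains 16 terminal taxa: OTU14, OTU15, OTU20, OTU21, OTU23, OTU27, OTU33, OTU4, OTU5, OTU55, OTU56, OTU60, OTU61, OTU70, OTU71, OTU9.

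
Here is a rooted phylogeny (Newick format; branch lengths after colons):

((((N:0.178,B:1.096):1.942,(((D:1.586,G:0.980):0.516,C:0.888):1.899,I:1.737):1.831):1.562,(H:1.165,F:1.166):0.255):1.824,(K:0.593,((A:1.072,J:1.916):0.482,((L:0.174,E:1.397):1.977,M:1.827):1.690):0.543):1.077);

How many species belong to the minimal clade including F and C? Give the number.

The MRCA of F and C is the node subtending (((N,B),(((D,G),C),I)),(H,F)).
That clade contains 8 terminal taxa: B, C, D, F, G, H, I, N.

8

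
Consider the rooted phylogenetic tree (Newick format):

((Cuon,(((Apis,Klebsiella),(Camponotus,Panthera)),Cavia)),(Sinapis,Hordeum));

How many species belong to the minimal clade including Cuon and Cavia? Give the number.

The MRCA of Cuon and Cavia is the node subtending (Cuon,(((Apis,Klebsiella),(Camponotus,Panthera)),Cavia)).
That clade contains 6 terminal taxa: Apis, Camponotus, Cavia, Cuon, Klebsiella, Panthera.

6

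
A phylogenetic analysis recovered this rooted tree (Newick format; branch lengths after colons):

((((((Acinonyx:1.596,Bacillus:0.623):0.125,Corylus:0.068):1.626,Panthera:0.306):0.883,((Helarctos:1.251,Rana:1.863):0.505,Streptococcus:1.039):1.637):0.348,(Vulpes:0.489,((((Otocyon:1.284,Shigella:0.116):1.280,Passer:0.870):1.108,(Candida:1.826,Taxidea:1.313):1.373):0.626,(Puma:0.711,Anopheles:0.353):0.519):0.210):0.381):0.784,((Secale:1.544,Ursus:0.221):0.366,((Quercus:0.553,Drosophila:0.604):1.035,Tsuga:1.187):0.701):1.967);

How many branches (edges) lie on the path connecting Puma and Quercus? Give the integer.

9

The MRCA of Puma and Quercus is the root of the tree.
From Puma up to that node: 5 branches. From Quercus up to the same node: 4 branches. Total: 5 + 4 = 9.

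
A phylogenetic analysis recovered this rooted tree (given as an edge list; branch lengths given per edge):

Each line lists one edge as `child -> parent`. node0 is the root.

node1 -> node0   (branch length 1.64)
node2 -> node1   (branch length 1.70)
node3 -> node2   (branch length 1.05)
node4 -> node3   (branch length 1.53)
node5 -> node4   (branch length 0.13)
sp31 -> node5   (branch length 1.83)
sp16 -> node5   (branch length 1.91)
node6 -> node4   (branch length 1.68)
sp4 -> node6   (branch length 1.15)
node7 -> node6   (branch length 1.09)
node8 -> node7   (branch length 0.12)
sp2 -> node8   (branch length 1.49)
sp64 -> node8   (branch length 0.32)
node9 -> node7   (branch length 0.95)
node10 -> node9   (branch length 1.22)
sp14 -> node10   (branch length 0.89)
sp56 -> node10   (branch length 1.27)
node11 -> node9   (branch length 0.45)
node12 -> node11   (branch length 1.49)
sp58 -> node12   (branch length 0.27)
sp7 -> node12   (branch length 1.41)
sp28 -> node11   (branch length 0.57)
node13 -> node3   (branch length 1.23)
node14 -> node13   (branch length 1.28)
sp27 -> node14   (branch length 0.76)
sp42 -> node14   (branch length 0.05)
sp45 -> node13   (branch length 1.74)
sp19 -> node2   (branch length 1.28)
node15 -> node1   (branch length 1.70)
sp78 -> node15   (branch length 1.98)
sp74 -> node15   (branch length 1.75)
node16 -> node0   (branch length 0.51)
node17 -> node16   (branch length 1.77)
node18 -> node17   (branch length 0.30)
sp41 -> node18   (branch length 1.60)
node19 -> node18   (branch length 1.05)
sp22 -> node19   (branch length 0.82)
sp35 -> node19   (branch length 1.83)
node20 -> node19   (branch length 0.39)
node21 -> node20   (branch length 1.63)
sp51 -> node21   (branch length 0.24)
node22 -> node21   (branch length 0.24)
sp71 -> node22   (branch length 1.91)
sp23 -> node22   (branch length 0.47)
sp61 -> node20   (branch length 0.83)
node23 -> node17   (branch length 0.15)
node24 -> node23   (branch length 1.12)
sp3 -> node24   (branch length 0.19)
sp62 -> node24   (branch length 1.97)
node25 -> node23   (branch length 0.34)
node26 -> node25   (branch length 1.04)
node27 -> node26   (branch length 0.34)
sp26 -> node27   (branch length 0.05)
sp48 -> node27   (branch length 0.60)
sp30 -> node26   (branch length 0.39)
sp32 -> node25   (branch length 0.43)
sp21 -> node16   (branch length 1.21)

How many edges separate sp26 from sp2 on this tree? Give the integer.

The MRCA of sp26 and sp2 is the root of the tree.
From sp26 up to that node: 7 branches. From sp2 up to the same node: 8 branches. Total: 7 + 8 = 15.

15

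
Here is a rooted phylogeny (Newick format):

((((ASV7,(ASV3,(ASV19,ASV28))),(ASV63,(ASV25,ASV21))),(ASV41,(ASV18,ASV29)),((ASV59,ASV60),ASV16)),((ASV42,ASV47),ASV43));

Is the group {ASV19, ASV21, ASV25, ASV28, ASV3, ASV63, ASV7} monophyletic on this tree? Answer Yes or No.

The most recent common ancestor of these taxa subtends ((ASV7,(ASV3,(ASV19,ASV28))),(ASV63,(ASV25,ASV21))).
That clade has exactly 7 tips — every listed taxon and nothing else — so the group is monophyletic.

Yes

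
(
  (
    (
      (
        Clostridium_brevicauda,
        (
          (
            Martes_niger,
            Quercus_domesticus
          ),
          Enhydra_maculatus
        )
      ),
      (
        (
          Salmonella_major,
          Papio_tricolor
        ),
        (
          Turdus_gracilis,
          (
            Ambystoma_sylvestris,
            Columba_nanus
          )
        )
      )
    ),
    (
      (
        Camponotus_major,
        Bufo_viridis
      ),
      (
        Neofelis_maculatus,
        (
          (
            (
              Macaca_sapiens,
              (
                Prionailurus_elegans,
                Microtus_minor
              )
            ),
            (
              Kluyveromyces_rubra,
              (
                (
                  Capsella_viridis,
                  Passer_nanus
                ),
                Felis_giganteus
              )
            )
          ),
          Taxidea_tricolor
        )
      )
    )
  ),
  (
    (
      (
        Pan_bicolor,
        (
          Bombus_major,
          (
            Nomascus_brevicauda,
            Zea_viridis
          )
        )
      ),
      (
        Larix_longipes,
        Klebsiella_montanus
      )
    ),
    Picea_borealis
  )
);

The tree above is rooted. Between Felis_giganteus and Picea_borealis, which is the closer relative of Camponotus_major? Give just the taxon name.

Felis_giganteus

The MRCA of Camponotus_major and Felis_giganteus subtends ((Camponotus_major,Bufo_viridis),(Neofelis_maculatus,(((Macaca_sapiens,(Prionailurus_elegans,Microtus_minor)),(Kluyveromyces_rubra,((Capsella_viridis,Passer_nanus),Felis_giganteus))),Taxidea_tricolor))) (11 taxa).
The MRCA of Camponotus_major and Picea_borealis is the root, subtending the entire tree (27 taxa).
The first is nested inside the second, so Camponotus_major shares a more recent common ancestor with Felis_giganteus.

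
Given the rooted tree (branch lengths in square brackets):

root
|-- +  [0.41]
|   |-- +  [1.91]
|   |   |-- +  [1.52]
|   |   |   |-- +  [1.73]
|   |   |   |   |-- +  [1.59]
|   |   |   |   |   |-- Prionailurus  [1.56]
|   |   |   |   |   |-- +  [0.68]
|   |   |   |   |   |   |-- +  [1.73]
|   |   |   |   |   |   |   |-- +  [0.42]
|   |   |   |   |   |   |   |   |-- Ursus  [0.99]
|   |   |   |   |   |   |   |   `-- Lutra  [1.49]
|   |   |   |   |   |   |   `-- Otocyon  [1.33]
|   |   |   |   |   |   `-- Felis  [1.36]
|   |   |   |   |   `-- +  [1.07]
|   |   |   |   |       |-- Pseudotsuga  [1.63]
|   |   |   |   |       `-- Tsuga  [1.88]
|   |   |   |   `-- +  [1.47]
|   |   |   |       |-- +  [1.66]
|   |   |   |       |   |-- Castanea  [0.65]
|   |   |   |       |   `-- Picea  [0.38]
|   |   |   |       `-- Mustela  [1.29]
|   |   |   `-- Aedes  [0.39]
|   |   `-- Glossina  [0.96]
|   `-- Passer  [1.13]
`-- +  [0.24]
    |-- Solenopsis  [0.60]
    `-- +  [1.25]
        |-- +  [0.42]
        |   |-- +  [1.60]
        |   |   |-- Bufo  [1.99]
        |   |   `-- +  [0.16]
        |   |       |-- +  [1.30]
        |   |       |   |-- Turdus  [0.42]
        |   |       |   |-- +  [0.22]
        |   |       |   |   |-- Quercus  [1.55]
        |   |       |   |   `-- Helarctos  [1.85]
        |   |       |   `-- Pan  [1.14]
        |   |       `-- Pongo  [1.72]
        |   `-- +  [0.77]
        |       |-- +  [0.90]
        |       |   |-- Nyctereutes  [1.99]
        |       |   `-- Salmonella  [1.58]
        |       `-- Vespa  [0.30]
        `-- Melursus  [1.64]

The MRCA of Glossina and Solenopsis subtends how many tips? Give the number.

The MRCA of Glossina and Solenopsis is the root, so the clade is the entire tree.
That clade contains 24 terminal taxa: Aedes, Bufo, Castanea, Felis, Glossina, Helarctos, Lutra, Melursus, Mustela, Nyctereutes, Otocyon, Pan, Passer, Picea, Pongo, Prionailurus, Pseudotsuga, Quercus, Salmonella, Solenopsis, Tsuga, Turdus, Ursus, Vespa.

24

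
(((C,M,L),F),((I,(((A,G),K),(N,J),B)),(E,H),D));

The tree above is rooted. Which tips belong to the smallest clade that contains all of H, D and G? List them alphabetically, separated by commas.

A, B, D, E, G, H, I, J, K, N

Tracing H: it sits inside (E,H).
Tracing D: it sits inside ((I,(((A,G),K),(N,J),B)),(E,H),D).
Tracing G: it sits inside (A,G).
The smallest clade enclosing all 3 is ((I,(((A,G),K),(N,J),B)),(E,H),D); the answer is its 10 terminal taxa in alphabetical order.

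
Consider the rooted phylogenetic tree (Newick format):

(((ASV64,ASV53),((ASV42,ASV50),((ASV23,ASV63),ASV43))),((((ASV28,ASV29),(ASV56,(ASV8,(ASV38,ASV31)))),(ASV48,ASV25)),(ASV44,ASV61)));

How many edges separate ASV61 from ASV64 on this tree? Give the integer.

6

The MRCA of ASV61 and ASV64 is the root of the tree.
From ASV61 up to that node: 3 branches. From ASV64 up to the same node: 3 branches. Total: 3 + 3 = 6.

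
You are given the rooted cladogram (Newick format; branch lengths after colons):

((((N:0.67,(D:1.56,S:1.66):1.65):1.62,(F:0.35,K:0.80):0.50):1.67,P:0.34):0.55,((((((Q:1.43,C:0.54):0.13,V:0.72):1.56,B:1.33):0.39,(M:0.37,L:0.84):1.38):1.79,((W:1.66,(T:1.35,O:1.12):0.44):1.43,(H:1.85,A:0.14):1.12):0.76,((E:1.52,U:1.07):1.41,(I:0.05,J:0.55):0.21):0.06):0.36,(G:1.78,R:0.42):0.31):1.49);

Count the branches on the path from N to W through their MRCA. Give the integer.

The MRCA of N and W is the root of the tree.
From N up to that node: 4 branches. From W up to the same node: 5 branches. Total: 4 + 5 = 9.

9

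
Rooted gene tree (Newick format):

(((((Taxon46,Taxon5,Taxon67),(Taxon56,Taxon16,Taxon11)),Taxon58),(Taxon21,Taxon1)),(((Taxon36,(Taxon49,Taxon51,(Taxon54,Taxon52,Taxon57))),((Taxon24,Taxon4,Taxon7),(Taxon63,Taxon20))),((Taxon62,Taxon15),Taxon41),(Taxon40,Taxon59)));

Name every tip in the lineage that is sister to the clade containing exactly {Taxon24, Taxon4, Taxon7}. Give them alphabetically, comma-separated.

Taxon20, Taxon63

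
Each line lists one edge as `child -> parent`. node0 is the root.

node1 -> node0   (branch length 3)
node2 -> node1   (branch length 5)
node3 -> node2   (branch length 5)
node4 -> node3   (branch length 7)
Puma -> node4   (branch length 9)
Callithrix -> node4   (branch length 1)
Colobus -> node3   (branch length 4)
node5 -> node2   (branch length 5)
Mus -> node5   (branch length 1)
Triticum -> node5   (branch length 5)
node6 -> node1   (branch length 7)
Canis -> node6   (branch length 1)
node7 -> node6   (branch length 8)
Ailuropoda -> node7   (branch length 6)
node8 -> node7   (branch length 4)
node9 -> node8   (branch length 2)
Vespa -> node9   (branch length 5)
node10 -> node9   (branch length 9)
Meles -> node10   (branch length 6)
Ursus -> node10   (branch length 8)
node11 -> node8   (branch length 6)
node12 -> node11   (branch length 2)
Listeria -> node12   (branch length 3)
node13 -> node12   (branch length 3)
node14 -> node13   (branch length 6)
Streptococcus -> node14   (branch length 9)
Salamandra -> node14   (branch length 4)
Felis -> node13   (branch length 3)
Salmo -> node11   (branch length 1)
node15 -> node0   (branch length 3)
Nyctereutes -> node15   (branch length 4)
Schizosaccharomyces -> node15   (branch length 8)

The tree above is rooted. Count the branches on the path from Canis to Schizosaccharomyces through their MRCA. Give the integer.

The MRCA of Canis and Schizosaccharomyces is the root of the tree.
From Canis up to that node: 3 branches. From Schizosaccharomyces up to the same node: 2 branches. Total: 3 + 2 = 5.

5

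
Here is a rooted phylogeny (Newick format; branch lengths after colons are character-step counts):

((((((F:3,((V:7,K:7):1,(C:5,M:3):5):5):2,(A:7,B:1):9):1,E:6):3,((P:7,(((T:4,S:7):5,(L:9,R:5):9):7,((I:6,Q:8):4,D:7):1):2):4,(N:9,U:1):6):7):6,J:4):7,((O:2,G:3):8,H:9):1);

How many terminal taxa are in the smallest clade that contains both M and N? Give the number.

The MRCA of M and N is the node subtending ((((F,((V,K),(C,M))),(A,B)),E),((P,(((T,S),(L,R)),((I,Q),D))),(N,U))).
That clade contains 18 terminal taxa: A, B, C, D, E, F, I, K, L, M, N, P, Q, R, S, T, U, V.

18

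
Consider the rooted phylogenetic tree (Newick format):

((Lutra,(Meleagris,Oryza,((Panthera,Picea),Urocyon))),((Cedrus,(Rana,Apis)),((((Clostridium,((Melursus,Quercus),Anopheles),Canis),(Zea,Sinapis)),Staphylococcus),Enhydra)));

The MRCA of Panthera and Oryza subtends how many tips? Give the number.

5

The MRCA of Panthera and Oryza is the node subtending (Meleagris,Oryza,((Panthera,Picea),Urocyon)).
That clade contains 5 terminal taxa: Meleagris, Oryza, Panthera, Picea, Urocyon.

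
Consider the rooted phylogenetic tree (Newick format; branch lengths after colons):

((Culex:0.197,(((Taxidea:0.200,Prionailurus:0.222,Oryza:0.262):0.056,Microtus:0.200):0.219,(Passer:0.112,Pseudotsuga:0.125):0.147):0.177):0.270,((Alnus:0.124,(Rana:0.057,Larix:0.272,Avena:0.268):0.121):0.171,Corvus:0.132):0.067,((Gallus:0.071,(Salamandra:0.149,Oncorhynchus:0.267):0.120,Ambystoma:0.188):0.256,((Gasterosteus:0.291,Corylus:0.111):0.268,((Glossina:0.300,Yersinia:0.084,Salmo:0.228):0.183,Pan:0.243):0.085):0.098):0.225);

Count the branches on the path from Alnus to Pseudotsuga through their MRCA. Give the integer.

7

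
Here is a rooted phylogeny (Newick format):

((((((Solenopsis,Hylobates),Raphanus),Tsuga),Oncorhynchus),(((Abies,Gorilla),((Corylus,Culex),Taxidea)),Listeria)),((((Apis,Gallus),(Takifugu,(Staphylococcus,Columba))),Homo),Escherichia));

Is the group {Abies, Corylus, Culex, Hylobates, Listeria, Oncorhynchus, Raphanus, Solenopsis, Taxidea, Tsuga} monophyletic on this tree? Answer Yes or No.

No

The MRCA of the listed taxa subtends (((((Solenopsis,Hylobates),Raphanus),Tsuga),Oncorhynchus),(((Abies,Gorilla),((Corylus,Culex),Taxidea)),Listeria)).
That clade also contains Gorilla, which is not in the proposed group, so the group is not monophyletic.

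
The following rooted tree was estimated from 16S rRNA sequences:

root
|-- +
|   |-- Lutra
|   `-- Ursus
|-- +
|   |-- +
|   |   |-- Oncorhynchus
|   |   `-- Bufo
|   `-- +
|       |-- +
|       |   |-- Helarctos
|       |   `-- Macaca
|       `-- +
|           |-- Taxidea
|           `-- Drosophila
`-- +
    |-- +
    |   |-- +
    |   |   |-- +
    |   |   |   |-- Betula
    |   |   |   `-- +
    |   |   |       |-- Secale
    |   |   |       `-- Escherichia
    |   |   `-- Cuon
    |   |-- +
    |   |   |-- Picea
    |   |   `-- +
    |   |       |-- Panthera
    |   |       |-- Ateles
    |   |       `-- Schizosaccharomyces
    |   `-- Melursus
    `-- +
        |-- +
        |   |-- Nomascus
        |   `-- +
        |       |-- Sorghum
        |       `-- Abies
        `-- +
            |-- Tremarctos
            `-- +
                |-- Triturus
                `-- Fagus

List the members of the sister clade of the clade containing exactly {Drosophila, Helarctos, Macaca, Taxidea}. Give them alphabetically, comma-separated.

The clade containing exactly {Drosophila, Helarctos, Macaca, Taxidea} attaches to the tree at the node subtending ((Oncorhynchus,Bufo),((Helarctos,Macaca),(Taxidea,Drosophila))).
The other lineage descending from that same node — the sister group — is (Oncorhynchus,Bufo); its 2 tips in alphabetical order are the answer.

Bufo, Oncorhynchus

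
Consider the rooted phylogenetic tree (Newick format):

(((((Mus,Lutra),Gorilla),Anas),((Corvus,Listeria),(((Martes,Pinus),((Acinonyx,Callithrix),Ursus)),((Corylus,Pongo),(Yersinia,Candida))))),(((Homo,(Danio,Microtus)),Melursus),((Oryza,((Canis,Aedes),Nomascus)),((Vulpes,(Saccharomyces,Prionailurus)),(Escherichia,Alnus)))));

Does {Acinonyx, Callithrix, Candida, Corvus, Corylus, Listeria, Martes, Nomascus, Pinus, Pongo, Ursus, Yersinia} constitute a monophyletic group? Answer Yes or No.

No

The MRCA of the listed taxa is the root, so the smallest clade containing them is the whole tree.
That clade also contains Aedes, Alnus, Anas, Canis, Danio, Escherichia, Gorilla, Homo, Lutra, Melursus, Microtus, Mus, Oryza, Prionailurus, Saccharomyces, Vulpes, which are not in the proposed group, so the group is not monophyletic.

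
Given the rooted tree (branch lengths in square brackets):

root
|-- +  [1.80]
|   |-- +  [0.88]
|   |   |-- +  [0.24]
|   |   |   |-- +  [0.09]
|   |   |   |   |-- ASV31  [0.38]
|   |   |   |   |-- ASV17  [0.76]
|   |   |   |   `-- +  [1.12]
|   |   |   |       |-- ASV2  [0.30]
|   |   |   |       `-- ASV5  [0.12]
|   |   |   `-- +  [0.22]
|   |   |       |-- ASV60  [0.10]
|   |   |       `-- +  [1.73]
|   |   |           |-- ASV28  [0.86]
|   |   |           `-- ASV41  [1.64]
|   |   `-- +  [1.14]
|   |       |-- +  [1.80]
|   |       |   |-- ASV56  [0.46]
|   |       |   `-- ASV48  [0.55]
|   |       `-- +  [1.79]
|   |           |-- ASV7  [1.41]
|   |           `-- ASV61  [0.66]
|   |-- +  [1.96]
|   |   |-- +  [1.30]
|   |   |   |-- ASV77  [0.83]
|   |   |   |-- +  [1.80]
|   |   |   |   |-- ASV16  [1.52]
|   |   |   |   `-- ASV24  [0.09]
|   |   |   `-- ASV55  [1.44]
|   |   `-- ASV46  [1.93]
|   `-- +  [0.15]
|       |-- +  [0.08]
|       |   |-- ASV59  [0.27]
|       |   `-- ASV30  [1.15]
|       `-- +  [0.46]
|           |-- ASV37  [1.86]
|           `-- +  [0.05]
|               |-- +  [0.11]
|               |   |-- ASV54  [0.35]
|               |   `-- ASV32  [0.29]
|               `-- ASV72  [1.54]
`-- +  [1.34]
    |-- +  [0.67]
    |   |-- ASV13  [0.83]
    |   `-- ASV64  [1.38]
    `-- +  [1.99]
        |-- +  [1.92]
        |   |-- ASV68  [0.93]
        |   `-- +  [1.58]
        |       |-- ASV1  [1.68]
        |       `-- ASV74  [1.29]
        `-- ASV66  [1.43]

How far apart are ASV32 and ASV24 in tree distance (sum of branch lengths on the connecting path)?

The path runs ASV32 → … → MRCA → … → ASV24; the MRCA is the node subtending ((((ASV31,ASV17,(ASV2,ASV5)),(ASV60,(ASV28,ASV41))),((ASV56,ASV48),(ASV7,ASV61))),((ASV77,(ASV16,ASV24),ASV55),ASV46),((ASV59,ASV30),(ASV37,((ASV54,ASV32),ASV72)))).
Branch lengths along that path: 0.29 + 0.11 + 0.05 + 0.46 + 0.15 + 1.96 + 1.30 + 1.80 + 0.09 = 6.21.

6.21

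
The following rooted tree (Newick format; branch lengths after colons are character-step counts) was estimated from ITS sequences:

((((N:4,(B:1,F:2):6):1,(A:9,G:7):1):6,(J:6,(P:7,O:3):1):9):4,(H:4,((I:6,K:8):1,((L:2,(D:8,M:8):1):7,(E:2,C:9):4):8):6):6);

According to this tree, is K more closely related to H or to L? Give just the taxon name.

L

The MRCA of K and L subtends ((I,K),((L,(D,M)),(E,C))) (7 taxa).
The MRCA of K and H subtends (H,((I,K),((L,(D,M)),(E,C)))) (8 taxa).
The first is nested inside the second, so K shares a more recent common ancestor with L.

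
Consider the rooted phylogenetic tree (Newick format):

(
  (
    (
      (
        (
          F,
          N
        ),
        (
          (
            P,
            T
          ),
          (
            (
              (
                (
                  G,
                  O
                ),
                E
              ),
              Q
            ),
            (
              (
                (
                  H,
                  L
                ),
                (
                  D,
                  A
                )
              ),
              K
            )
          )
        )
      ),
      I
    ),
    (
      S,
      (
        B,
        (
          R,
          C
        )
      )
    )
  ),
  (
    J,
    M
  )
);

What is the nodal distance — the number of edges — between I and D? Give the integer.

8

The MRCA of I and D is the node subtending (((F,N),((P,T),((((G,O),E),Q),(((H,L),(D,A)),K)))),I).
From I up to that node: 1 branch. From D up to the same node: 7 branches. Total: 1 + 7 = 8.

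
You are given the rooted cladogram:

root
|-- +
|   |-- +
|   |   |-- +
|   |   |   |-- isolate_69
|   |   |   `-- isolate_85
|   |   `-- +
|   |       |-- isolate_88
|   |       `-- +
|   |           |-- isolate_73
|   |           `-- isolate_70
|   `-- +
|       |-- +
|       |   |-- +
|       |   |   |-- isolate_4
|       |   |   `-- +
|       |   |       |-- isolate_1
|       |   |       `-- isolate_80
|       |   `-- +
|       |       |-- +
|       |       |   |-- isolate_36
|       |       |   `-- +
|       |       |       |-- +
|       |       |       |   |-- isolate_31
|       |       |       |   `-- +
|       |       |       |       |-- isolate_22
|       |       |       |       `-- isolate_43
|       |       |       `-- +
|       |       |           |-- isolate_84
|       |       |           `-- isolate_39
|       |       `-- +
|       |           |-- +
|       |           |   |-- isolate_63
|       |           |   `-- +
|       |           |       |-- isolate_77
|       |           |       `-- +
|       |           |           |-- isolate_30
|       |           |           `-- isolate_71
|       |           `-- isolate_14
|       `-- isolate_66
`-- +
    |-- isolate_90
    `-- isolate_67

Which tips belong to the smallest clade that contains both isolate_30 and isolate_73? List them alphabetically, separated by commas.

isolate_1, isolate_14, isolate_22, isolate_30, isolate_31, isolate_36, isolate_39, isolate_4, isolate_43, isolate_63, isolate_66, isolate_69, isolate_70, isolate_71, isolate_73, isolate_77, isolate_80, isolate_84, isolate_85, isolate_88

Tracing isolate_30: it sits inside (isolate_30,isolate_71).
Tracing isolate_73: it sits inside (isolate_73,isolate_70).
The smallest clade enclosing both is (((isolate_69,isolate_85),(isolate_88,(isolate_73,isolate_70))),(((isolate_4,(isolate_1,isolate_80)),((isolate_36,((isolate_31,(isolate_22,isolate_43)),(isolate_84,isolate_39))),((isolate_63,(isolate_77,(isolate_30,isolate_71))),isolate_14))),isolate_66)); the answer is its 20 terminal taxa in alphabetical order.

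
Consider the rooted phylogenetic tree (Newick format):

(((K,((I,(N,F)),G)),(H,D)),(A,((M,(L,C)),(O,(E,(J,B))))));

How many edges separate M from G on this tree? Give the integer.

8

The MRCA of M and G is the root of the tree.
From M up to that node: 4 branches. From G up to the same node: 4 branches. Total: 4 + 4 = 8.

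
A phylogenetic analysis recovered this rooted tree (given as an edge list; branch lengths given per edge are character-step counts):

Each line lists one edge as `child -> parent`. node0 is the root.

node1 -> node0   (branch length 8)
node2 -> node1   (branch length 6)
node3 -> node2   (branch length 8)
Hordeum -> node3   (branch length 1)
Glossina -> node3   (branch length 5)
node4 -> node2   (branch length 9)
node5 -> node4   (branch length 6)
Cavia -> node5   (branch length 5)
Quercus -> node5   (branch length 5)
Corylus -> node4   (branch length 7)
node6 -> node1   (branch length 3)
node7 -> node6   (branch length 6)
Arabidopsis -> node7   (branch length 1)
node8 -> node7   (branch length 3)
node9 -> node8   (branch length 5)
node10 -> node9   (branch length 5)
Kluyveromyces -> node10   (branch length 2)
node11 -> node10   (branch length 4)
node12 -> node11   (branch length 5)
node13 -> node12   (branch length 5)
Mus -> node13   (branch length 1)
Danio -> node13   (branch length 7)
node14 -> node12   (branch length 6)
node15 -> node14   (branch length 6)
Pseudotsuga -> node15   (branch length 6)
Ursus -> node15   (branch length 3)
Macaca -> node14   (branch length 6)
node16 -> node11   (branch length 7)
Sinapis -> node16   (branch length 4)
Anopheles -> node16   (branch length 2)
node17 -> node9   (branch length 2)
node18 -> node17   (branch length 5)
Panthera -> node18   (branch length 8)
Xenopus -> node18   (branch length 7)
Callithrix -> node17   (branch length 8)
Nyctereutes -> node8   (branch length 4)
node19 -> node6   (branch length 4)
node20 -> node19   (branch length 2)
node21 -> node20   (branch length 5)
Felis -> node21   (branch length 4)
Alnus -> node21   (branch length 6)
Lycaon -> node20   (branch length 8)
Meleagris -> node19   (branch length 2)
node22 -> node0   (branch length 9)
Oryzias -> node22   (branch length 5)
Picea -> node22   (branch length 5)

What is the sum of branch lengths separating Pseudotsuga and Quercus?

75

The path runs Pseudotsuga → … → MRCA → … → Quercus; the MRCA is the node subtending (((Hordeum,Glossina),((Cavia,Quercus),Corylus)),((Arabidopsis,(((Kluyveromyces,(((Mus,Danio),((Pseudotsuga,Ursus),Macaca)),(Sinapis,Anopheles))),((Panthera,Xenopus),Callithrix)),Nyctereutes)),(((Felis,Alnus),Lycaon),Meleagris))).
Branch lengths along that path: 6 + 6 + 6 + 5 + 4 + 5 + 5 + 3 + 6 + 3 + 6 + 9 + 6 + 5 = 75.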